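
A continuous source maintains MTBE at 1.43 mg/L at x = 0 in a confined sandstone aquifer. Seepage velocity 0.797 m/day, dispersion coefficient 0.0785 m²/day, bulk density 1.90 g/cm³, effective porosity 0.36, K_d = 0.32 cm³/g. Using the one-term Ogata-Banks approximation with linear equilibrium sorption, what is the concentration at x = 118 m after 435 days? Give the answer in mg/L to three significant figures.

Retardation factor R = 1 + ρ_b·K_d/n = 1 + 1.90 × 0.32/0.36 = 2.689.
Sorption retards both mechanisms: v_R = v/R = 0.2964 m/day, D_R = D/R = 0.02919 m²/day.
v_R·t = 0.2964 × 435 = 128.934 m; 2√(D_R t) = 7.127 m; argument = (118 − 128.934)/7.127 = -1.534.
C = C₀ × ½·erfc(-1.534) = 1.43 × 0.9850 = 1.41 mg/L.

1.41 mg/L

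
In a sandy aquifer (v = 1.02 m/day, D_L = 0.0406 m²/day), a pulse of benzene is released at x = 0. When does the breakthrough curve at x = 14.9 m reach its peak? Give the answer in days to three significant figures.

For the 1D instantaneous-source solution, setting ∂C/∂t = 0 at fixed x gives v²t² + 2Dt − x² = 0, so t = (√(D² + v²x²) − D)/v².
√(D² + v²x²) = √(0.0406² + 1.02² × 14.9²) = 15.20; v² = 1.0404.
t = (15.20 − 0.0406)/1.0404 = 14.6 days (vs. the pure-advection estimate x/v = 14.6 d).

14.6 days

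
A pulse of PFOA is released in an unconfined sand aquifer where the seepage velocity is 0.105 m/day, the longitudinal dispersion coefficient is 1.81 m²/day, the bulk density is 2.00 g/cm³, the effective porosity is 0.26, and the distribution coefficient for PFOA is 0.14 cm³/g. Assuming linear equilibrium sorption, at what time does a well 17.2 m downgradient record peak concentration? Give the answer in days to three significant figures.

141 days

Retardation factor R = 1 + ρ_b·K_d/n = 1 + 2.00 × 0.14/0.26 = 2.077.
Sorption retards both mechanisms: v_R = v/R = 0.05055 m/day, D_R = D/R = 0.8714 m²/day.
Peak time from v_R²t² + 2D_R t − x² = 0: t = (√(D_R² + v_R²x²) − D_R)/v_R².
√(D_R² + v_R²x²) = √(0.8714² + 0.05055² × 17.2²) = 1.231; v_R² = 0.002555.
t = (1.231 − 0.8714)/0.002555 = 141 days.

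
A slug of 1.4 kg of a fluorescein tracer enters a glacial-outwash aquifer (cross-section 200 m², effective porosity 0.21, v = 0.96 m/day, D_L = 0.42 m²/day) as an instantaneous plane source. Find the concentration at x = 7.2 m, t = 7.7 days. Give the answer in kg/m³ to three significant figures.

For an instantaneous plane source, C(x,t) = M/(n_e·A·√(4πDt)) · exp(−(x−vt)²/(4Dt)), with n_e·A the pore (flow) area.
Plume center vt = 0.96 × 7.7 = 7.392 m, so the well at 7.2 m is 0.192 m upgradient of the peak.
√(4πDt) = 6.375 m, giving peak height M/(n_e·A·√(4πDt)) = 1.4/(0.21 × 200 × 6.375) = 0.005229 kg/m³.
(x−vt)²/(4Dt) = (-0.192)²/(4 × 0.42 × 7.7) = 0.002850; exp(−0.002850) = 0.9972.
C = 0.005229 × 0.9972 = 0.00521 kg/m³.

0.00521 kg/m³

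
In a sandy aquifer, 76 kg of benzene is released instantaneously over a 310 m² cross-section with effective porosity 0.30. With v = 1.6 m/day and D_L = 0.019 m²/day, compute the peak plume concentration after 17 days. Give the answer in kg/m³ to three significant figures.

0.406 kg/m³

The peak of an instantaneous 1D plume sits at x = vt; there the Gaussian factor is 1 and C_max = M/(n_e·A·√(4πDt)), where n_e·A is the pore area the mass is dissolved in.
√(4πDt) = √(4π × 0.019 × 17) = 2.015 m, so C_max = 76/(0.30 × 310 × 2.015) = 0.406 kg/m³.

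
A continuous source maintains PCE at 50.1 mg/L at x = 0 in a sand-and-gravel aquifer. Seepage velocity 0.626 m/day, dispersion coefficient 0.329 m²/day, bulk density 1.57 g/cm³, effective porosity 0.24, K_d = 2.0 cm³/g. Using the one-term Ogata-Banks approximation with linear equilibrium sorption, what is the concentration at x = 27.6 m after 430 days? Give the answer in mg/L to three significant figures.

Retardation factor R = 1 + ρ_b·K_d/n = 1 + 1.57 × 2.0/0.24 = 14.08.
Sorption retards both mechanisms: v_R = v/R = 0.04446 m/day, D_R = D/R = 0.02337 m²/day.
v_R·t = 0.04446 × 430 = 19.1178 m; 2√(D_R t) = 6.340 m; argument = (27.6 − 19.1178)/6.340 = 1.338.
C = C₀ × ½·erfc(1.338) = 50.1 × 0.02923 = 1.46 mg/L.

1.46 mg/L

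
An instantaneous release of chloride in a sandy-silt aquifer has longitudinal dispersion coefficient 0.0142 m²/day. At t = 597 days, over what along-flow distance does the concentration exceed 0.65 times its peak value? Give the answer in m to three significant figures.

7.64 m

The plume is Gaussian with σ = √(2Dt) = √(2 × 0.0142 × 597) = 4.118 m.
C/C_peak = exp(−Δx²/(2σ²)) = 0.65 ⇒ Δx = σ·√(−2 ln 0.65) = 4.118 × 0.9282 = 3.822 m.
Width = 2Δx = 7.64 m.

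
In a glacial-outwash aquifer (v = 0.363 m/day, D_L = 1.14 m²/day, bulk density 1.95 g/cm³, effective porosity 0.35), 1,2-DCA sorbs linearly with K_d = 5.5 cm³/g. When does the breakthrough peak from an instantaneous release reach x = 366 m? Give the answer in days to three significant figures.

31600 days

Retardation factor R = 1 + ρ_b·K_d/n = 1 + 1.95 × 5.5/0.35 = 31.64.
Sorption retards both mechanisms: v_R = v/R = 0.01147 m/day, D_R = D/R = 0.03603 m²/day.
Peak time from v_R²t² + 2D_R t − x² = 0: t = (√(D_R² + v_R²x²) − D_R)/v_R².
√(D_R² + v_R²x²) = √(0.03603² + 0.01147² × 366²) = 4.198; v_R² = 0.0001316.
t = (4.198 − 0.03603)/0.0001316 = 31600 days.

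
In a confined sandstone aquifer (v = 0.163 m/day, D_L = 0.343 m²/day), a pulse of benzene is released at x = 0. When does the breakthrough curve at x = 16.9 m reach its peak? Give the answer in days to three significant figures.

91.6 days

For the 1D instantaneous-source solution, setting ∂C/∂t = 0 at fixed x gives v²t² + 2Dt − x² = 0, so t = (√(D² + v²x²) − D)/v².
√(D² + v²x²) = √(0.343² + 0.163² × 16.9²) = 2.776; v² = 0.026569.
t = (2.776 − 0.343)/0.026569 = 91.6 days (vs. the pure-advection estimate x/v = 104 d).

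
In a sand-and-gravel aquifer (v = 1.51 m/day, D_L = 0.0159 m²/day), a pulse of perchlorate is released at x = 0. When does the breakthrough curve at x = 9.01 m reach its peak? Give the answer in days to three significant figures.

5.96 days

For the 1D instantaneous-source solution, setting ∂C/∂t = 0 at fixed x gives v²t² + 2Dt − x² = 0, so t = (√(D² + v²x²) − D)/v².
√(D² + v²x²) = √(0.0159² + 1.51² × 9.01²) = 13.61; v² = 2.2801.
t = (13.61 − 0.0159)/2.2801 = 5.96 days (vs. the pure-advection estimate x/v = 5.97 d).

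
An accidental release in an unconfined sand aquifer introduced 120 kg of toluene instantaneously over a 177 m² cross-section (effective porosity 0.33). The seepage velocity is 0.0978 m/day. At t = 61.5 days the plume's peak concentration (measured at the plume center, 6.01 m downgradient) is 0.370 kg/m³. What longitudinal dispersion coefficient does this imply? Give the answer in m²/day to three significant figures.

0.0399 m²/day

At the plume center C_max = M/(n_e·A·√(4πDt)), so D = M²/(4πt·(n_e·A·C_max)²).
n_e·A·C_max = 0.33 × 177 × 0.370 = 21.61 kg/m.
D = 120²/(4π × 61.5 × 21.61²) = 0.0399 m²/day.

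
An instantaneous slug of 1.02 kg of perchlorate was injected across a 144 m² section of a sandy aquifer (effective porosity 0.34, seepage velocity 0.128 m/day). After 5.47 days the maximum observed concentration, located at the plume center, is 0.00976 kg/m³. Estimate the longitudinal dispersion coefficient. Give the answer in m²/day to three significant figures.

At the plume center C_max = M/(n_e·A·√(4πDt)), so D = M²/(4πt·(n_e·A·C_max)²).
n_e·A·C_max = 0.34 × 144 × 0.00976 = 0.4778 kg/m.
D = 1.02²/(4π × 5.47 × 0.4778²) = 0.0663 m²/day.

0.0663 m²/day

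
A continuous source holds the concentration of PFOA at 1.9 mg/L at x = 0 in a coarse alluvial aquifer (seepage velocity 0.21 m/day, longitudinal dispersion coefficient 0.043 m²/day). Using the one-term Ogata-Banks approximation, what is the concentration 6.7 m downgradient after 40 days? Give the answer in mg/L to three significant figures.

For a continuous step input, C/C₀ ≈ ½·erfc((x−vt)/(2√(Dt))).
vt = 0.21 × 40 = 8.4 m and 2√(Dt) = 2√(0.043 × 40) = 2.623 m.
Argument (x−vt)/(2√(Dt)) = (6.7 − 8.4)/2.623 = -0.6481; ½·erfc(-0.6481) = 0.8203.
C = 1.9 × 0.8203 = 1.56 mg/L.

1.56 mg/L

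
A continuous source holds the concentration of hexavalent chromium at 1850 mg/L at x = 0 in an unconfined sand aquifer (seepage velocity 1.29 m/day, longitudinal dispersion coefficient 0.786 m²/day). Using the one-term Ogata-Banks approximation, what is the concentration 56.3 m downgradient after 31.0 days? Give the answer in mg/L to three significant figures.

18.0 mg/L

For a continuous step input, C/C₀ ≈ ½·erfc((x−vt)/(2√(Dt))).
vt = 1.29 × 31.0 = 39.99 m and 2√(Dt) = 2√(0.786 × 31.0) = 9.872 m.
Argument (x−vt)/(2√(Dt)) = (56.3 − 39.99)/9.872 = 1.652; ½·erfc(1.652) = 0.009738.
C = 1850 × 0.009738 = 18.0 mg/L.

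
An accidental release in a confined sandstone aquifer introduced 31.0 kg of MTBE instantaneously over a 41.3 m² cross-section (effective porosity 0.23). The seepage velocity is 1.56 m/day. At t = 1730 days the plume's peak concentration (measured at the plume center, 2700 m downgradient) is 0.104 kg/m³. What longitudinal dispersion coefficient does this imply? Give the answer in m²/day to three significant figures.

At the plume center C_max = M/(n_e·A·√(4πDt)), so D = M²/(4πt·(n_e·A·C_max)²).
n_e·A·C_max = 0.23 × 41.3 × 0.104 = 0.9879 kg/m.
D = 31.0²/(4π × 1730 × 0.9879²) = 0.0453 m²/day.

0.0453 m²/day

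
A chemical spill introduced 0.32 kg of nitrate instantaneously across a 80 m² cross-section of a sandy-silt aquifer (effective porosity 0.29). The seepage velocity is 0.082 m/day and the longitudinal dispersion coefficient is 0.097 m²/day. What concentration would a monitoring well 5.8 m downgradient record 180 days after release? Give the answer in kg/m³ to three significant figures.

0.000295 kg/m³

For an instantaneous plane source, C(x,t) = M/(n_e·A·√(4πDt)) · exp(−(x−vt)²/(4Dt)), with n_e·A the pore (flow) area.
Plume center vt = 0.082 × 180 = 14.76 m, so the well at 5.8 m is 8.96 m upgradient of the peak.
√(4πDt) = 14.81 m, giving peak height M/(n_e·A·√(4πDt)) = 0.32/(0.29 × 80 × 14.81) = 0.0009313 kg/m³.
(x−vt)²/(4Dt) = (-8.96)²/(4 × 0.097 × 180) = 1.150; exp(−1.150) = 0.3166.
C = 0.0009313 × 0.3166 = 0.000295 kg/m³.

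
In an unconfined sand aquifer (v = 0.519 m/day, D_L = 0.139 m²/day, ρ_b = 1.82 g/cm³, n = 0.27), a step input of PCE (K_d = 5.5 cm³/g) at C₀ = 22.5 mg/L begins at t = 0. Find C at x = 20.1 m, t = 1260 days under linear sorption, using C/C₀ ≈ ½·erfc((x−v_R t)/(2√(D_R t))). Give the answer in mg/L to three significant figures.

3.77 mg/L

Retardation factor R = 1 + ρ_b·K_d/n = 1 + 1.82 × 5.5/0.27 = 38.07.
Sorption retards both mechanisms: v_R = v/R = 0.01363 m/day, D_R = D/R = 0.003651 m²/day.
v_R·t = 0.01363 × 1260 = 17.1738 m; 2√(D_R t) = 4.290 m; argument = (20.1 − 17.1738)/4.290 = 0.6821.
C = C₀ × ½·erfc(0.6821) = 22.5 × 0.1674 = 3.77 mg/L.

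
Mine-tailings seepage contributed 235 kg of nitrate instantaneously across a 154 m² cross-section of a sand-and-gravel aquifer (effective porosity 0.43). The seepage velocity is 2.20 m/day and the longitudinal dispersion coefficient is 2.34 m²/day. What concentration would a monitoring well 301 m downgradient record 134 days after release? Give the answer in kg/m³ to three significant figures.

For an instantaneous plane source, C(x,t) = M/(n_e·A·√(4πDt)) · exp(−(x−vt)²/(4Dt)), with n_e·A the pore (flow) area.
Plume center vt = 2.20 × 134 = 294.8 m, so the well at 301 m is 6.2 m downgradient of the peak.
√(4πDt) = 62.77 m, giving peak height M/(n_e·A·√(4πDt)) = 235/(0.43 × 154 × 62.77) = 0.05654 kg/m³.
(x−vt)²/(4Dt) = (6.2)²/(4 × 2.34 × 134) = 0.03065; exp(−0.03065) = 0.9698.
C = 0.05654 × 0.9698 = 0.0548 kg/m³.

0.0548 kg/m³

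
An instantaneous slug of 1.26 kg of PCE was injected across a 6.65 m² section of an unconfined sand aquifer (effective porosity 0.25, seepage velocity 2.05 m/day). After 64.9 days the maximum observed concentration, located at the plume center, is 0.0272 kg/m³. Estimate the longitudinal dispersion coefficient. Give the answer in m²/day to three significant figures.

At the plume center C_max = M/(n_e·A·√(4πDt)), so D = M²/(4πt·(n_e·A·C_max)²).
n_e·A·C_max = 0.25 × 6.65 × 0.0272 = 0.04522 kg/m.
D = 1.26²/(4π × 64.9 × 0.04522²) = 0.952 m²/day.

0.952 m²/day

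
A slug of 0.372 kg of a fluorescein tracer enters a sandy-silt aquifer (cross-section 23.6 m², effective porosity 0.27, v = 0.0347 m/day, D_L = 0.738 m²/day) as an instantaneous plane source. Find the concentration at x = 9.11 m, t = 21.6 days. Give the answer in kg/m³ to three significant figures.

For an instantaneous plane source, C(x,t) = M/(n_e·A·√(4πDt)) · exp(−(x−vt)²/(4Dt)), with n_e·A the pore (flow) area.
Plume center vt = 0.0347 × 21.6 = 0.74952 m, so the well at 9.11 m is 8.36048 m downgradient of the peak.
√(4πDt) = 14.15 m, giving peak height M/(n_e·A·√(4πDt)) = 0.372/(0.27 × 23.6 × 14.15) = 0.004126 kg/m³.
(x−vt)²/(4Dt) = (8.36048)²/(4 × 0.738 × 21.6) = 1.096; exp(−1.096) = 0.3342.
C = 0.004126 × 0.3342 = 0.00138 kg/m³.

0.00138 kg/m³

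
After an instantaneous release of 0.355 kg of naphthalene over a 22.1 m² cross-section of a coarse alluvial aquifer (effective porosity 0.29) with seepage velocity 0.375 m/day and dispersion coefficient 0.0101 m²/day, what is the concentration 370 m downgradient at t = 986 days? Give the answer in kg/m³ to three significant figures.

For an instantaneous plane source, C(x,t) = M/(n_e·A·√(4πDt)) · exp(−(x−vt)²/(4Dt)), with n_e·A the pore (flow) area.
Plume center vt = 0.375 × 986 = 369.75 m, so the well at 370 m is 0.25 m downgradient of the peak.
√(4πDt) = 11.19 m, giving peak height M/(n_e·A·√(4πDt)) = 0.355/(0.29 × 22.1 × 11.19) = 0.004950 kg/m³.
(x−vt)²/(4Dt) = (0.25)²/(4 × 0.0101 × 986) = 0.001569; exp(−0.001569) = 0.9984.
C = 0.004950 × 0.9984 = 0.00494 kg/m³.

0.00494 kg/m³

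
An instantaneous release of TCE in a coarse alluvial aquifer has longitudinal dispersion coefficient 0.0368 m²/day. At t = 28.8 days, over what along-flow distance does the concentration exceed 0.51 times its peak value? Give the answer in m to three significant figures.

The plume is Gaussian with σ = √(2Dt) = √(2 × 0.0368 × 28.8) = 1.456 m.
C/C_peak = exp(−Δx²/(2σ²)) = 0.51 ⇒ Δx = σ·√(−2 ln 0.51) = 1.456 × 1.160 = 1.689 m.
Width = 2Δx = 3.38 m.

3.38 m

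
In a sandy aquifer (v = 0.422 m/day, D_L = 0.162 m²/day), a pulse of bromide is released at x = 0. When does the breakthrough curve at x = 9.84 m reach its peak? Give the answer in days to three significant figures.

For the 1D instantaneous-source solution, setting ∂C/∂t = 0 at fixed x gives v²t² + 2Dt − x² = 0, so t = (√(D² + v²x²) − D)/v².
√(D² + v²x²) = √(0.162² + 0.422² × 9.84²) = 4.156; v² = 0.178084.
t = (4.156 − 0.162)/0.178084 = 22.4 days (vs. the pure-advection estimate x/v = 23.3 d).

22.4 days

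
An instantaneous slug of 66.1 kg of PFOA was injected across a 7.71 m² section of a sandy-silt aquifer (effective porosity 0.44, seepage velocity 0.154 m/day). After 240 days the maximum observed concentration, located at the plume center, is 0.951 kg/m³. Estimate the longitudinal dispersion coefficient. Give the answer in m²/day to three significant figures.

At the plume center C_max = M/(n_e·A·√(4πDt)), so D = M²/(4πt·(n_e·A·C_max)²).
n_e·A·C_max = 0.44 × 7.71 × 0.951 = 3.226 kg/m.
D = 66.1²/(4π × 240 × 3.226²) = 0.139 m²/day.

0.139 m²/day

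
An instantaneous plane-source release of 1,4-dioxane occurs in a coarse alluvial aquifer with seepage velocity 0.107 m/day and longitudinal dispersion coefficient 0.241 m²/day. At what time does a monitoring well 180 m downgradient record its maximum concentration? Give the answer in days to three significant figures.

For the 1D instantaneous-source solution, setting ∂C/∂t = 0 at fixed x gives v²t² + 2Dt − x² = 0, so t = (√(D² + v²x²) − D)/v².
√(D² + v²x²) = √(0.241² + 0.107² × 180²) = 19.26; v² = 0.011449.
t = (19.26 − 0.241)/0.011449 = 1660 days (vs. the pure-advection estimate x/v = 1680 d).

1660 days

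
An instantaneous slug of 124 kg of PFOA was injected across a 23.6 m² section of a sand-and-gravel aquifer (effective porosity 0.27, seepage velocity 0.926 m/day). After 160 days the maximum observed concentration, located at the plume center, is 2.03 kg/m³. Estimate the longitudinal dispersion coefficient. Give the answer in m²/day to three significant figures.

0.0457 m²/day

At the plume center C_max = M/(n_e·A·√(4πDt)), so D = M²/(4πt·(n_e·A·C_max)²).
n_e·A·C_max = 0.27 × 23.6 × 2.03 = 12.94 kg/m.
D = 124²/(4π × 160 × 12.94²) = 0.0457 m²/day.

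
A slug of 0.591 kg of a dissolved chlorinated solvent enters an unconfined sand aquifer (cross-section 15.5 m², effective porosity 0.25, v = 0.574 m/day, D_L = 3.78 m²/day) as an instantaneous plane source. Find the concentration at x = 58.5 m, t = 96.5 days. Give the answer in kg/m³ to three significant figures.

0.00224 kg/m³

For an instantaneous plane source, C(x,t) = M/(n_e·A·√(4πDt)) · exp(−(x−vt)²/(4Dt)), with n_e·A the pore (flow) area.
Plume center vt = 0.574 × 96.5 = 55.391 m, so the well at 58.5 m is 3.109 m downgradient of the peak.
√(4πDt) = 67.70 m, giving peak height M/(n_e·A·√(4πDt)) = 0.591/(0.25 × 15.5 × 67.70) = 0.002253 kg/m³.
(x−vt)²/(4Dt) = (3.109)²/(4 × 3.78 × 96.5) = 0.006625; exp(−0.006625) = 0.9934.
C = 0.002253 × 0.9934 = 0.00224 kg/m³.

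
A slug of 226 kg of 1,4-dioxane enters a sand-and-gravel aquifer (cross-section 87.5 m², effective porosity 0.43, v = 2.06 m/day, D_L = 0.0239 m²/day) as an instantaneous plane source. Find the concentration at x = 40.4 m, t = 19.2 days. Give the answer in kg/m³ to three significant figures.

For an instantaneous plane source, C(x,t) = M/(n_e·A·√(4πDt)) · exp(−(x−vt)²/(4Dt)), with n_e·A the pore (flow) area.
Plume center vt = 2.06 × 19.2 = 39.552 m, so the well at 40.4 m is 0.848 m downgradient of the peak.
√(4πDt) = 2.401 m, giving peak height M/(n_e·A·√(4πDt)) = 226/(0.43 × 87.5 × 2.401) = 2.502 kg/m³.
(x−vt)²/(4Dt) = (0.848)²/(4 × 0.0239 × 19.2) = 0.3918; exp(−0.3918) = 0.6758.
C = 2.502 × 0.6758 = 1.69 kg/m³.

1.69 kg/m³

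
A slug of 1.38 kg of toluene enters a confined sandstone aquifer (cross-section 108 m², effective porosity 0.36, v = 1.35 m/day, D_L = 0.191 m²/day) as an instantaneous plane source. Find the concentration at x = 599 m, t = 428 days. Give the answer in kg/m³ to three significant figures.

0.000280 kg/m³

For an instantaneous plane source, C(x,t) = M/(n_e·A·√(4πDt)) · exp(−(x−vt)²/(4Dt)), with n_e·A the pore (flow) area.
Plume center vt = 1.35 × 428 = 577.8 m, so the well at 599 m is 21.2 m downgradient of the peak.
√(4πDt) = 32.05 m, giving peak height M/(n_e·A·√(4πDt)) = 1.38/(0.36 × 108 × 32.05) = 0.001107 kg/m³.
(x−vt)²/(4Dt) = (21.2)²/(4 × 0.191 × 428) = 1.374; exp(−1.374) = 0.2531.
C = 0.001107 × 0.2531 = 0.000280 kg/m³.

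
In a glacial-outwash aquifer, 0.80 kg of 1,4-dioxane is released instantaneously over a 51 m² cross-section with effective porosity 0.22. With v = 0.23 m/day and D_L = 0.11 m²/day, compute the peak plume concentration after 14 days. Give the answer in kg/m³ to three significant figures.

The peak of an instantaneous 1D plume sits at x = vt; there the Gaussian factor is 1 and C_max = M/(n_e·A·√(4πDt)), where n_e·A is the pore area the mass is dissolved in.
√(4πDt) = √(4π × 0.11 × 14) = 4.399 m, so C_max = 0.80/(0.22 × 51 × 4.399) = 0.0162 kg/m³.

0.0162 kg/m³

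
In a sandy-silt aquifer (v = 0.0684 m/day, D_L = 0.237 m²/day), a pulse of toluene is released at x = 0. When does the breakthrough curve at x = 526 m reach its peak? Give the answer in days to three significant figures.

7640 days

For the 1D instantaneous-source solution, setting ∂C/∂t = 0 at fixed x gives v²t² + 2Dt − x² = 0, so t = (√(D² + v²x²) − D)/v².
√(D² + v²x²) = √(0.237² + 0.0684² × 526²) = 35.98; v² = 0.00467856.
t = (35.98 − 0.237)/0.00467856 = 7640 days (vs. the pure-advection estimate x/v = 7690 d).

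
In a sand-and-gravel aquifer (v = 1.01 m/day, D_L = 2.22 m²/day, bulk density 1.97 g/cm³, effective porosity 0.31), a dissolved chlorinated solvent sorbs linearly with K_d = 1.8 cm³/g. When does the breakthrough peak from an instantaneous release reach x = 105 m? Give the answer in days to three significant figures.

Retardation factor R = 1 + ρ_b·K_d/n = 1 + 1.97 × 1.8/0.31 = 12.44.
Sorption retards both mechanisms: v_R = v/R = 0.08119 m/day, D_R = D/R = 0.1785 m²/day.
Peak time from v_R²t² + 2D_R t − x² = 0: t = (√(D_R² + v_R²x²) − D_R)/v_R².
√(D_R² + v_R²x²) = √(0.1785² + 0.08119² × 105²) = 8.527; v_R² = 0.006592.
t = (8.527 − 0.1785)/0.006592 = 1270 days.

1270 days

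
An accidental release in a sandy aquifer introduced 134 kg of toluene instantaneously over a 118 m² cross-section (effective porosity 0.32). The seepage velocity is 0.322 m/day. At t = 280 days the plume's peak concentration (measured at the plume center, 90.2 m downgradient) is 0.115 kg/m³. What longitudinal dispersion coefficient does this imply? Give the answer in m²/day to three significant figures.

0.271 m²/day

At the plume center C_max = M/(n_e·A·√(4πDt)), so D = M²/(4πt·(n_e·A·C_max)²).
n_e·A·C_max = 0.32 × 118 × 0.115 = 4.342 kg/m.
D = 134²/(4π × 280 × 4.342²) = 0.271 m²/day.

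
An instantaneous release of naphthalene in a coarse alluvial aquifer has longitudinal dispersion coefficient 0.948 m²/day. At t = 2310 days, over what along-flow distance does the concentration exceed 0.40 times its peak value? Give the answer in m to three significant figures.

179 m

The plume is Gaussian with σ = √(2Dt) = √(2 × 0.948 × 2310) = 66.18 m.
C/C_peak = exp(−Δx²/(2σ²)) = 0.40 ⇒ Δx = σ·√(−2 ln 0.40) = 66.18 × 1.354 = 89.61 m.
Width = 2Δx = 179 m.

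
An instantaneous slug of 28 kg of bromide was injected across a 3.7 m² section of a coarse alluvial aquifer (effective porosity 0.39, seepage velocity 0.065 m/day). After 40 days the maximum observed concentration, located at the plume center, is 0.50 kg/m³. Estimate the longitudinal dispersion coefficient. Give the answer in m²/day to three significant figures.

At the plume center C_max = M/(n_e·A·√(4πDt)), so D = M²/(4πt·(n_e·A·C_max)²).
n_e·A·C_max = 0.39 × 3.7 × 0.50 = 0.7215 kg/m.
D = 28²/(4π × 40 × 0.7215²) = 3.00 m²/day.

3.00 m²/day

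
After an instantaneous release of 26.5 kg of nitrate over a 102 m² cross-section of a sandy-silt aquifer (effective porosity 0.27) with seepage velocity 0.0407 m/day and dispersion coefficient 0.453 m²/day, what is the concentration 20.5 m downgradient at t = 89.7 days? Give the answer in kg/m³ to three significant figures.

0.00742 kg/m³

For an instantaneous plane source, C(x,t) = M/(n_e·A·√(4πDt)) · exp(−(x−vt)²/(4Dt)), with n_e·A the pore (flow) area.
Plume center vt = 0.0407 × 89.7 = 3.65079 m, so the well at 20.5 m is 16.84921 m downgradient of the peak.
√(4πDt) = 22.60 m, giving peak height M/(n_e·A·√(4πDt)) = 26.5/(0.27 × 102 × 22.60) = 0.04258 kg/m³.
(x−vt)²/(4Dt) = (16.84921)²/(4 × 0.453 × 89.7) = 1.747; exp(−1.747) = 0.1743.
C = 0.04258 × 0.1743 = 0.00742 kg/m³.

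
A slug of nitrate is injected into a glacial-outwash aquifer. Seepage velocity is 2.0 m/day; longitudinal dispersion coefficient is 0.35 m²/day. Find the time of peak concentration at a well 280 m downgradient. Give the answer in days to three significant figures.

For the 1D instantaneous-source solution, setting ∂C/∂t = 0 at fixed x gives v²t² + 2Dt − x² = 0, so t = (√(D² + v²x²) − D)/v².
√(D² + v²x²) = √(0.35² + 2.0² × 280²) = 560.0; v² = 4.
t = (560.0 − 0.35)/4 = 140 days (vs. the pure-advection estimate x/v = 140 d).

140 days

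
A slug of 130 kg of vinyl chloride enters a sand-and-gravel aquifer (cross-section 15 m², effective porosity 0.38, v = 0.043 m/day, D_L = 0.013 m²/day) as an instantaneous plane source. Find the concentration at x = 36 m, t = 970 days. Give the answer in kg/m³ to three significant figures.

For an instantaneous plane source, C(x,t) = M/(n_e·A·√(4πDt)) · exp(−(x−vt)²/(4Dt)), with n_e·A the pore (flow) area.
Plume center vt = 0.043 × 970 = 41.71 m, so the well at 36 m is 5.71 m upgradient of the peak.
√(4πDt) = 12.59 m, giving peak height M/(n_e·A·√(4πDt)) = 130/(0.38 × 15 × 12.59) = 1.812 kg/m³.
(x−vt)²/(4Dt) = (-5.71)²/(4 × 0.013 × 970) = 0.6464; exp(−0.6464) = 0.5239.
C = 1.812 × 0.5239 = 0.949 kg/m³.

0.949 kg/m³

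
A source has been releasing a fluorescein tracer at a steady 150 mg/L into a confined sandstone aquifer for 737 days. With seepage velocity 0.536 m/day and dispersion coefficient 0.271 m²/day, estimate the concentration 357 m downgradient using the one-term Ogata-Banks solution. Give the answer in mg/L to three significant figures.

146 mg/L

For a continuous step input, C/C₀ ≈ ½·erfc((x−vt)/(2√(Dt))).
vt = 0.536 × 737 = 395.032 m and 2√(Dt) = 2√(0.271 × 737) = 28.26 m.
Argument (x−vt)/(2√(Dt)) = (357 − 395.032)/28.26 = -1.346; ½·erfc(-1.346) = 0.9715.
C = 150 × 0.9715 = 146 mg/L.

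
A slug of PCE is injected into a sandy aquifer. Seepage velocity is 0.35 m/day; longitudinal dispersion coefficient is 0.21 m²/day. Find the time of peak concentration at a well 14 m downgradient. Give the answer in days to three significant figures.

For the 1D instantaneous-source solution, setting ∂C/∂t = 0 at fixed x gives v²t² + 2Dt − x² = 0, so t = (√(D² + v²x²) − D)/v².
√(D² + v²x²) = √(0.21² + 0.35² × 14²) = 4.904; v² = 0.1225.
t = (4.904 − 0.21)/0.1225 = 38.3 days (vs. the pure-advection estimate x/v = 40.0 d).

38.3 days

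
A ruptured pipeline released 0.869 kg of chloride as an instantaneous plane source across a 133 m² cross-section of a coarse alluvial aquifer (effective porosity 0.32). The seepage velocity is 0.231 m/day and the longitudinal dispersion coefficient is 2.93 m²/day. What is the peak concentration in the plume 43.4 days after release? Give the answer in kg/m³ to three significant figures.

0.000511 kg/m³

The peak of an instantaneous 1D plume sits at x = vt; there the Gaussian factor is 1 and C_max = M/(n_e·A·√(4πDt)), where n_e·A is the pore area the mass is dissolved in.
√(4πDt) = √(4π × 2.93 × 43.4) = 39.97 m, so C_max = 0.869/(0.32 × 133 × 39.97) = 0.000511 kg/m³.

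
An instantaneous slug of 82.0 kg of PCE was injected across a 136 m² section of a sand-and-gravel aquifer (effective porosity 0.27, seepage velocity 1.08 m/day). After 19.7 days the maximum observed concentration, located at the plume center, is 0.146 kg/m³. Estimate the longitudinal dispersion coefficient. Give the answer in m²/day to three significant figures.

At the plume center C_max = M/(n_e·A·√(4πDt)), so D = M²/(4πt·(n_e·A·C_max)²).
n_e·A·C_max = 0.27 × 136 × 0.146 = 5.361 kg/m.
D = 82.0²/(4π × 19.7 × 5.361²) = 0.945 m²/day.

0.945 m²/day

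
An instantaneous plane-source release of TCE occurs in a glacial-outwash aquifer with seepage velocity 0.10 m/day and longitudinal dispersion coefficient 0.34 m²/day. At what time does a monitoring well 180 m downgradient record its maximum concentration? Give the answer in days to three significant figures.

1770 days

For the 1D instantaneous-source solution, setting ∂C/∂t = 0 at fixed x gives v²t² + 2Dt − x² = 0, so t = (√(D² + v²x²) − D)/v².
√(D² + v²x²) = √(0.34² + 0.10² × 180²) = 18.00; v² = 0.01.
t = (18.00 − 0.34)/0.01 = 1770 days (vs. the pure-advection estimate x/v = 1800 d).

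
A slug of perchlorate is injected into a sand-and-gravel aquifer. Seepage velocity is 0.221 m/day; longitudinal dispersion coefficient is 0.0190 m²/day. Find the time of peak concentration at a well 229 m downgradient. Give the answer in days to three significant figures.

1040 days

For the 1D instantaneous-source solution, setting ∂C/∂t = 0 at fixed x gives v²t² + 2Dt − x² = 0, so t = (√(D² + v²x²) − D)/v².
√(D² + v²x²) = √(0.0190² + 0.221² × 229²) = 50.61; v² = 0.048841.
t = (50.61 − 0.0190)/0.048841 = 1040 days (vs. the pure-advection estimate x/v = 1040 d).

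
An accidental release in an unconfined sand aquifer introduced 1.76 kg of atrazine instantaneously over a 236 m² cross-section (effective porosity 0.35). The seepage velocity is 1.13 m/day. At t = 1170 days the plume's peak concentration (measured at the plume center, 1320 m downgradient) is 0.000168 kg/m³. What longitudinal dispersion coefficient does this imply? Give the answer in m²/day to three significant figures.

At the plume center C_max = M/(n_e·A·√(4πDt)), so D = M²/(4πt·(n_e·A·C_max)²).
n_e·A·C_max = 0.35 × 236 × 0.000168 = 0.01388 kg/m.
D = 1.76²/(4π × 1170 × 0.01388²) = 1.09 m²/day.

1.09 m²/day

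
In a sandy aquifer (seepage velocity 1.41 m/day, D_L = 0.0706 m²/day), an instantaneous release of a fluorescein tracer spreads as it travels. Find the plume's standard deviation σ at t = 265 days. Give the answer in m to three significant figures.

Dispersive spreading gives a Gaussian with σ² = 2Dt; advection only shifts the center.
σ = √(2 × 0.0706 × 265) = 6.12 m.

6.12 m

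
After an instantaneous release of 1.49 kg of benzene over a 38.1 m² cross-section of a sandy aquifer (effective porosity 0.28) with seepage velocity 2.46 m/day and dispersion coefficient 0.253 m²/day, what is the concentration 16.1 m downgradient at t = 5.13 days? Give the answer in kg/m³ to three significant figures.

For an instantaneous plane source, C(x,t) = M/(n_e·A·√(4πDt)) · exp(−(x−vt)²/(4Dt)), with n_e·A the pore (flow) area.
Plume center vt = 2.46 × 5.13 = 12.6198 m, so the well at 16.1 m is 3.4802 m downgradient of the peak.
√(4πDt) = 4.039 m, giving peak height M/(n_e·A·√(4πDt)) = 1.49/(0.28 × 38.1 × 4.039) = 0.03458 kg/m³.
(x−vt)²/(4Dt) = (3.4802)²/(4 × 0.253 × 5.13) = 2.333; exp(−2.333) = 0.09700.
C = 0.03458 × 0.09700 = 0.00335 kg/m³.

0.00335 kg/m³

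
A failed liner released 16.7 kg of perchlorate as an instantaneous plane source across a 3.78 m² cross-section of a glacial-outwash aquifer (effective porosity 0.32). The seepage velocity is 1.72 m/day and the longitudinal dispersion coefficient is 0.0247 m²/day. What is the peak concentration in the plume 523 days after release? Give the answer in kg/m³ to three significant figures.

The peak of an instantaneous 1D plume sits at x = vt; there the Gaussian factor is 1 and C_max = M/(n_e·A·√(4πDt)), where n_e·A is the pore area the mass is dissolved in.
√(4πDt) = √(4π × 0.0247 × 523) = 12.74 m, so C_max = 16.7/(0.32 × 3.78 × 12.74) = 1.08 kg/m³.

1.08 kg/m³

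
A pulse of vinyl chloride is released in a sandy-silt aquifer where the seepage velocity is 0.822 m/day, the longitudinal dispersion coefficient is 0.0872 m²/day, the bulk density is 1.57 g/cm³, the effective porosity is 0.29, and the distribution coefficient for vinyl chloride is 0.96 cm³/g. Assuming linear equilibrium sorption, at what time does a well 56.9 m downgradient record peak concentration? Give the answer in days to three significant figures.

Retardation factor R = 1 + ρ_b·K_d/n = 1 + 1.57 × 0.96/0.29 = 6.197.
Sorption retards both mechanisms: v_R = v/R = 0.1326 m/day, D_R = D/R = 0.01407 m²/day.
Peak time from v_R²t² + 2D_R t − x² = 0: t = (√(D_R² + v_R²x²) − D_R)/v_R².
√(D_R² + v_R²x²) = √(0.01407² + 0.1326² × 56.9²) = 7.545; v_R² = 0.01758.
t = (7.545 − 0.01407)/0.01758 = 428 days.

428 days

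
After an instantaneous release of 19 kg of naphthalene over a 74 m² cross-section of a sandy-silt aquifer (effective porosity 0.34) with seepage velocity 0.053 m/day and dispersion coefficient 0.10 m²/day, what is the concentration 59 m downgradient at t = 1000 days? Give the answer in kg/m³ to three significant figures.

For an instantaneous plane source, C(x,t) = M/(n_e·A·√(4πDt)) · exp(−(x−vt)²/(4Dt)), with n_e·A the pore (flow) area.
Plume center vt = 0.053 × 1000 = 53 m, so the well at 59 m is 6 m downgradient of the peak.
√(4πDt) = 35.45 m, giving peak height M/(n_e·A·√(4πDt)) = 19/(0.34 × 74 × 35.45) = 0.02130 kg/m³.
(x−vt)²/(4Dt) = (6)²/(4 × 0.10 × 1000) = 0.09000; exp(−0.09000) = 0.9139.
C = 0.02130 × 0.9139 = 0.0195 kg/m³.

0.0195 kg/m³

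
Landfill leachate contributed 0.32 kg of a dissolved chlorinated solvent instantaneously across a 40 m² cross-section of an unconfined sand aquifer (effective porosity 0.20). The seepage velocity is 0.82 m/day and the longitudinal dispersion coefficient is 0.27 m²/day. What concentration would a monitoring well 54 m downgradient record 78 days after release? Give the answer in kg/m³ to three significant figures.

For an instantaneous plane source, C(x,t) = M/(n_e·A·√(4πDt)) · exp(−(x−vt)²/(4Dt)), with n_e·A the pore (flow) area.
Plume center vt = 0.82 × 78 = 63.96 m, so the well at 54 m is 9.96 m upgradient of the peak.
√(4πDt) = 16.27 m, giving peak height M/(n_e·A·√(4πDt)) = 0.32/(0.20 × 40 × 16.27) = 0.002459 kg/m³.
(x−vt)²/(4Dt) = (-9.96)²/(4 × 0.27 × 78) = 1.178; exp(−1.178) = 0.3079.
C = 0.002459 × 0.3079 = 0.000757 kg/m³.

0.000757 kg/m³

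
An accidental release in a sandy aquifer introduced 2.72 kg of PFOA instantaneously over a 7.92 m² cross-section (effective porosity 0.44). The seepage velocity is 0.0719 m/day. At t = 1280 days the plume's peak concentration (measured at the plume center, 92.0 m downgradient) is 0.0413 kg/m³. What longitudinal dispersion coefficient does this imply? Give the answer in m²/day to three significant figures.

At the plume center C_max = M/(n_e·A·√(4πDt)), so D = M²/(4πt·(n_e·A·C_max)²).
n_e·A·C_max = 0.44 × 7.92 × 0.0413 = 0.1439 kg/m.
D = 2.72²/(4π × 1280 × 0.1439²) = 0.0222 m²/day.

0.0222 m²/day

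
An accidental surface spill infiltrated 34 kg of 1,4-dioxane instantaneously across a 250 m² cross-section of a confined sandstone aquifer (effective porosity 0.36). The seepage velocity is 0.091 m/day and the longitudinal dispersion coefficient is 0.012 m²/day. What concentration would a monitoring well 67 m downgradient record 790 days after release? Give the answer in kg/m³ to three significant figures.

For an instantaneous plane source, C(x,t) = M/(n_e·A·√(4πDt)) · exp(−(x−vt)²/(4Dt)), with n_e·A the pore (flow) area.
Plume center vt = 0.091 × 790 = 71.89 m, so the well at 67 m is 4.89 m upgradient of the peak.
√(4πDt) = 10.91 m, giving peak height M/(n_e·A·√(4πDt)) = 34/(0.36 × 250 × 10.91) = 0.03463 kg/m³.
(x−vt)²/(4Dt) = (-4.89)²/(4 × 0.012 × 790) = 0.6306; exp(−0.6306) = 0.5323.
C = 0.03463 × 0.5323 = 0.0184 kg/m³.

0.0184 kg/m³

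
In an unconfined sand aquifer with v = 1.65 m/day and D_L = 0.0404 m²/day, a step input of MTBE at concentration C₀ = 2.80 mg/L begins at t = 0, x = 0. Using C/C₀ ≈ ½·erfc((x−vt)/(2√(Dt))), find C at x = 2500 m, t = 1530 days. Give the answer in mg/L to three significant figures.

2.76 mg/L

For a continuous step input, C/C₀ ≈ ½·erfc((x−vt)/(2√(Dt))).
vt = 1.65 × 1530 = 2524.5 m and 2√(Dt) = 2√(0.0404 × 1530) = 15.72 m.
Argument (x−vt)/(2√(Dt)) = (2500 − 2524.5)/15.72 = -1.559; ½·erfc(-1.559) = 0.9863.
C = 2.80 × 0.9863 = 2.76 mg/L.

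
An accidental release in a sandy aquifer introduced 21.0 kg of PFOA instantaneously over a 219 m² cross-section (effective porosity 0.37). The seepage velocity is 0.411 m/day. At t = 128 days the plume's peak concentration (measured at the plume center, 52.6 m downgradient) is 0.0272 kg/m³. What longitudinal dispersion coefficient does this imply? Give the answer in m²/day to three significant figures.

0.0564 m²/day

At the plume center C_max = M/(n_e·A·√(4πDt)), so D = M²/(4πt·(n_e·A·C_max)²).
n_e·A·C_max = 0.37 × 219 × 0.0272 = 2.204 kg/m.
D = 21.0²/(4π × 128 × 2.204²) = 0.0564 m²/day.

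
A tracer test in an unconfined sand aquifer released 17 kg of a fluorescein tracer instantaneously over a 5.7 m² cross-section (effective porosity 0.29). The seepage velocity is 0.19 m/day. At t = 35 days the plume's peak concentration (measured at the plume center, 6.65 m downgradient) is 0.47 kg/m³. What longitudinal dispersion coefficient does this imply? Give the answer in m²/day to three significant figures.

At the plume center C_max = M/(n_e·A·√(4πDt)), so D = M²/(4πt·(n_e·A·C_max)²).
n_e·A·C_max = 0.29 × 5.7 × 0.47 = 0.7769 kg/m.
D = 17²/(4π × 35 × 0.7769²) = 1.09 m²/day.

1.09 m²/day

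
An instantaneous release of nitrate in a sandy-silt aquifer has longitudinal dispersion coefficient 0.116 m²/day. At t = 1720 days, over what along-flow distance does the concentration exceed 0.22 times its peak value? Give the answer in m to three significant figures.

The plume is Gaussian with σ = √(2Dt) = √(2 × 0.116 × 1720) = 19.98 m.
C/C_peak = exp(−Δx²/(2σ²)) = 0.22 ⇒ Δx = σ·√(−2 ln 0.22) = 19.98 × 1.740 = 34.77 m.
Width = 2Δx = 69.5 m.

69.5 m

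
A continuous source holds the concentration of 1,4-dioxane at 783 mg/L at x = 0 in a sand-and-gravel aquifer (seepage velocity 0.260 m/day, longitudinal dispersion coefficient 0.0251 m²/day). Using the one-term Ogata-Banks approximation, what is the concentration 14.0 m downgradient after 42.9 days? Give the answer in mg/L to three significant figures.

20.5 mg/L

For a continuous step input, C/C₀ ≈ ½·erfc((x−vt)/(2√(Dt))).
vt = 0.260 × 42.9 = 11.154 m and 2√(Dt) = 2√(0.0251 × 42.9) = 2.075 m.
Argument (x−vt)/(2√(Dt)) = (14.0 − 11.154)/2.075 = 1.372; ½·erfc(1.372) = 0.02617.
C = 783 × 0.02617 = 20.5 mg/L.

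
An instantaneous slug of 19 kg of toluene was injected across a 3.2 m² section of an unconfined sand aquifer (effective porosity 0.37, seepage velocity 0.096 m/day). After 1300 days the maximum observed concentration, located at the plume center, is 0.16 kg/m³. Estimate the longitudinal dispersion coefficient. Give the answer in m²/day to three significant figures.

At the plume center C_max = M/(n_e·A·√(4πDt)), so D = M²/(4πt·(n_e·A·C_max)²).
n_e·A·C_max = 0.37 × 3.2 × 0.16 = 0.1894 kg/m.
D = 19²/(4π × 1300 × 0.1894²) = 0.616 m²/day.

0.616 m²/day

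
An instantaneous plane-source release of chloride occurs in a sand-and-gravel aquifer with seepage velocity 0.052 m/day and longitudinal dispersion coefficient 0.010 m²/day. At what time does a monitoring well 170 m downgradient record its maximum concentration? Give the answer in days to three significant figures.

For the 1D instantaneous-source solution, setting ∂C/∂t = 0 at fixed x gives v²t² + 2Dt − x² = 0, so t = (√(D² + v²x²) − D)/v².
√(D² + v²x²) = √(0.010² + 0.052² × 170²) = 8.840; v² = 0.002704.
t = (8.840 − 0.010)/0.002704 = 3270 days (vs. the pure-advection estimate x/v = 3270 d).

3270 days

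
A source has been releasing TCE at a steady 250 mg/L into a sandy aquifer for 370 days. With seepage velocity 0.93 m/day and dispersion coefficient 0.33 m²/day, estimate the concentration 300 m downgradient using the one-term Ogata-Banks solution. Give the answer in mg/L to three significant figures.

249 mg/L

For a continuous step input, C/C₀ ≈ ½·erfc((x−vt)/(2√(Dt))).
vt = 0.93 × 370 = 344.1 m and 2√(Dt) = 2√(0.33 × 370) = 22.10 m.
Argument (x−vt)/(2√(Dt)) = (300 − 344.1)/22.10 = -1.995; ½·erfc(-1.995) = 0.9976.
C = 250 × 0.9976 = 249 mg/L.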